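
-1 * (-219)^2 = -47961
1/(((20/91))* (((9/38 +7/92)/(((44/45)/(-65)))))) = -134596/615375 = -0.22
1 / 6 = 0.17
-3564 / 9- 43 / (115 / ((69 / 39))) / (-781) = -396.00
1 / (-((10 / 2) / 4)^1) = -4 / 5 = -0.80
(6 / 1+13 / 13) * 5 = 35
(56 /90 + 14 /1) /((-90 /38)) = -12502 /2025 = -6.17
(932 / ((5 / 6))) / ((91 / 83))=464136 / 455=1020.08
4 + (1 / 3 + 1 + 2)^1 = 22 / 3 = 7.33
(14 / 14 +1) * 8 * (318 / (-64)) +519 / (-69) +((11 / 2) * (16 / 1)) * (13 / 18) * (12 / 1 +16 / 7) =2379011 / 2898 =820.91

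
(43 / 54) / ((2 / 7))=301 / 108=2.79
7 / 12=0.58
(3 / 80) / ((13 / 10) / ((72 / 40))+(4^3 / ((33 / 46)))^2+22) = 121 / 25753720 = 0.00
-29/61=-0.48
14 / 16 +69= 69.88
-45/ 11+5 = 10/ 11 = 0.91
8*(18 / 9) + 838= 854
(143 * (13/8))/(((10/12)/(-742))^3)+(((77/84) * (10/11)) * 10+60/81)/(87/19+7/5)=-314461129225160449/1917000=-164038147743.95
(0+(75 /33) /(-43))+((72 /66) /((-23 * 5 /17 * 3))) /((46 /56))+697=871858248 /1251085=696.88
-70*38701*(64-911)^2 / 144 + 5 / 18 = -323918533265 / 24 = -13496605552.71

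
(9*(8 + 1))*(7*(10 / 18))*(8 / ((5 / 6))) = 3024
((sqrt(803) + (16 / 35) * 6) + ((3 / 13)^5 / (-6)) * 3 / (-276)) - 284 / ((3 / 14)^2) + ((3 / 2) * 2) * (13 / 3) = -132760900323757 / 21520142280 + sqrt(803) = -6140.81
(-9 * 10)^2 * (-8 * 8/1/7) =-518400/7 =-74057.14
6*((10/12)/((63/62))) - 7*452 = -199022/63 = -3159.08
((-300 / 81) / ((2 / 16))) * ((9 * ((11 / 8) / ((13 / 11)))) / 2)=-155.13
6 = 6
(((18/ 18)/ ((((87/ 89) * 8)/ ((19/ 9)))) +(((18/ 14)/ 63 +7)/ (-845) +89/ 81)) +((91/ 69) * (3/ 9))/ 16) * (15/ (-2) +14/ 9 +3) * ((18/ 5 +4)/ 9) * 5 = -50022759013439/ 2899136363760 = -17.25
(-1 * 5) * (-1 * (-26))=-130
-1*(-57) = 57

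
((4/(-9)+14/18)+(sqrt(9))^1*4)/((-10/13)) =-481/30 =-16.03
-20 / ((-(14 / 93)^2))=882.55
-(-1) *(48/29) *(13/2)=312/29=10.76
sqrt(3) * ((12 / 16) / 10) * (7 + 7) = 1.82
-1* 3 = -3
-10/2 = -5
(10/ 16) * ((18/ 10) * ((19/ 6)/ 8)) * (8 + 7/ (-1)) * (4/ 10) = 57/ 320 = 0.18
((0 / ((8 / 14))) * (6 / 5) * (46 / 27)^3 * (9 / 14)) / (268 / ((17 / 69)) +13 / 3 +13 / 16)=0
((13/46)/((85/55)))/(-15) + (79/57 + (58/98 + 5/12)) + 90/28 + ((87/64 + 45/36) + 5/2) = 3741298829/349460160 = 10.71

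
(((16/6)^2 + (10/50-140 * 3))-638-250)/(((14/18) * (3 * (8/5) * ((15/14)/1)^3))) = -2868019/10125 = -283.26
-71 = -71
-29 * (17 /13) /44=-493 /572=-0.86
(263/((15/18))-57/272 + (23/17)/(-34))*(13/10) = 94781791/231200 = 409.96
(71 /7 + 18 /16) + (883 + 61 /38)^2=15819782941 /20216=782537.74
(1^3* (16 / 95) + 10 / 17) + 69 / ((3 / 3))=112657 / 1615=69.76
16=16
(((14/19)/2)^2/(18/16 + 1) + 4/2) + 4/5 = 87878/30685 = 2.86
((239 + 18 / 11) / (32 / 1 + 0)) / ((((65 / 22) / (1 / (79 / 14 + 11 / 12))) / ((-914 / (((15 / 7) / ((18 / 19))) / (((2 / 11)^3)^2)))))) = -34141980096 / 6027603435425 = -0.01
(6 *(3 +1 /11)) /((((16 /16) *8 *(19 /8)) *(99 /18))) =408 /2299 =0.18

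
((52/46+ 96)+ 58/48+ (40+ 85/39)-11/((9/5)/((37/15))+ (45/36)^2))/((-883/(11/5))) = -632075807/1869240360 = -0.34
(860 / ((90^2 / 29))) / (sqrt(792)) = 1247*sqrt(22) / 53460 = 0.11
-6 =-6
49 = 49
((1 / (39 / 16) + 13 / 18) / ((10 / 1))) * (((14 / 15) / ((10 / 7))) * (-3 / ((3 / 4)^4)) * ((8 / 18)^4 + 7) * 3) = -7675984064 / 518154975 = -14.81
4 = 4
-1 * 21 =-21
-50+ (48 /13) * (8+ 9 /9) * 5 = 1510 /13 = 116.15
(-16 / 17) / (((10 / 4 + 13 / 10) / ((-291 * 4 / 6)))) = 15520 / 323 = 48.05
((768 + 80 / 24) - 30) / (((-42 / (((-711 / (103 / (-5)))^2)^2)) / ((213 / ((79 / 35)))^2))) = -25105204944311625000 / 112550881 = -223056494282.90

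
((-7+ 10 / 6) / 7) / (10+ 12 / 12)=-16 / 231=-0.07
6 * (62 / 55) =6.76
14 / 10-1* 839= -4188 / 5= -837.60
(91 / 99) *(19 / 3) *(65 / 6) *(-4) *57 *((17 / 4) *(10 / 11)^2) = -50505.54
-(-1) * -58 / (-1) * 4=232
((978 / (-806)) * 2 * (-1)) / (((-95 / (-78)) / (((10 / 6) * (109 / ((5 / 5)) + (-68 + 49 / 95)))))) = 7714464 / 55955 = 137.87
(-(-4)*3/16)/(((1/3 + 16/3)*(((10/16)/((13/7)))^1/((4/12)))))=78/595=0.13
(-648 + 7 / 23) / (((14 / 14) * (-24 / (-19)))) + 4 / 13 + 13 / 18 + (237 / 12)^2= -5238479 / 43056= -121.67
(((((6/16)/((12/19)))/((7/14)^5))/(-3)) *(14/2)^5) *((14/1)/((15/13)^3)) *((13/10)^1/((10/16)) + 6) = -1984052971628/253125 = -7838233.96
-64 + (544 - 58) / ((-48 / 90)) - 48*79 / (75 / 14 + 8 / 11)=-1598.48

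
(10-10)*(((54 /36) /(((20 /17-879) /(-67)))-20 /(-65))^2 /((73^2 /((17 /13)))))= 0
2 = 2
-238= -238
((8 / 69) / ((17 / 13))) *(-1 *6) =-208 / 391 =-0.53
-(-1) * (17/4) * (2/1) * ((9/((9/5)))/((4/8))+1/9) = 85.94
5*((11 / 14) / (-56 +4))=-55 / 728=-0.08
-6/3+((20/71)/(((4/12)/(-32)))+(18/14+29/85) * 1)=-1158162/42245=-27.42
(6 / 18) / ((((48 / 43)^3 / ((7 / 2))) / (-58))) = -16139921 / 331776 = -48.65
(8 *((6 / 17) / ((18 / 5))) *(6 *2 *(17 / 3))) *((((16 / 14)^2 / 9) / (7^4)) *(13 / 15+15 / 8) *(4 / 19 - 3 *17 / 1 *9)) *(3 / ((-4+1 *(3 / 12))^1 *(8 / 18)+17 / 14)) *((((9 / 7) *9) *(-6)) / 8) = -1415919744 / 6067327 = -233.37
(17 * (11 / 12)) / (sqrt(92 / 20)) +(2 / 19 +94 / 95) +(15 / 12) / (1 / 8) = 187 * sqrt(115) / 276 +1054 / 95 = 18.36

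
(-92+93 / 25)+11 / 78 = -88.14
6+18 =24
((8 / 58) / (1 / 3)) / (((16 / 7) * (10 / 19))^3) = 7057911 / 29696000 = 0.24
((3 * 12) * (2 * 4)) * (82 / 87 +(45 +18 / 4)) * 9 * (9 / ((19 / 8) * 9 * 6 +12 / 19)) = 864499392 / 94685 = 9130.27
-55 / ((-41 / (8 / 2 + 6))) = 550 / 41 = 13.41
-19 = -19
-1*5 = -5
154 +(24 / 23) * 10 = 3782 / 23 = 164.43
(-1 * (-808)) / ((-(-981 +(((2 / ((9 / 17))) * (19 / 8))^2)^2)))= -1357129728 / 9236836945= -0.15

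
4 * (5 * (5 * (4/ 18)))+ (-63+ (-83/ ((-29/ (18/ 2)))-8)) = -6008/ 261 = -23.02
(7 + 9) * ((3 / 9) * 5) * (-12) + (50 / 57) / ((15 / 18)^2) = -6056 / 19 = -318.74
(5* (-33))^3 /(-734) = 4492125 /734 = 6120.06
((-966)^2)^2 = 870780120336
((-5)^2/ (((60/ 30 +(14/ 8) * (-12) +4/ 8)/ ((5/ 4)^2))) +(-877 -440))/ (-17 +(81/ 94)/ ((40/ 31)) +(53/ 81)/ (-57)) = 847287785430/ 10497811421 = 80.71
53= 53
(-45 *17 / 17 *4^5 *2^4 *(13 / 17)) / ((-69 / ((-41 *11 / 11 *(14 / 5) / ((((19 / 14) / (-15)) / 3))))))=231066501120 / 7429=31103311.50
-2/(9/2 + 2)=-4/13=-0.31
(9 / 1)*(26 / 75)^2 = 676 / 625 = 1.08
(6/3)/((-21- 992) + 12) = -2/1001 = -0.00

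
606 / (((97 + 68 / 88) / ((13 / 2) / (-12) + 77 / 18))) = 298859 / 12906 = 23.16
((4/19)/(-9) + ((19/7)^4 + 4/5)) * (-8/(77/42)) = -164390864/684285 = -240.24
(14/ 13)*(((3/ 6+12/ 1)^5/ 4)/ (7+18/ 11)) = 150390625/ 15808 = 9513.58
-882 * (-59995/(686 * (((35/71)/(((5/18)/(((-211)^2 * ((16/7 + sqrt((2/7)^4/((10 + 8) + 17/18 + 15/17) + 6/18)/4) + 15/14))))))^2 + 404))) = 195366355612548160688089762216167180/177203606412074502878758006245478119050041 -32565351146741872929408753360 * sqrt(265398882555)/177203606412074502878758006245478119050041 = 0.00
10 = 10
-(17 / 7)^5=-1419857 / 16807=-84.48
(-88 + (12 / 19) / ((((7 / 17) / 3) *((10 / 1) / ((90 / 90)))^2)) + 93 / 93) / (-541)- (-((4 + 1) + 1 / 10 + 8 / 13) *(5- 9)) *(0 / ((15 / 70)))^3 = 0.16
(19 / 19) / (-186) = -1 / 186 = -0.01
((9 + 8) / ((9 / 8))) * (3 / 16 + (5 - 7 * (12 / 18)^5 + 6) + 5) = 1009001 / 4374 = 230.68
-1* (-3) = 3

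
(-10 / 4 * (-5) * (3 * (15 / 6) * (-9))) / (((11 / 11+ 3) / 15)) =-50625 / 16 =-3164.06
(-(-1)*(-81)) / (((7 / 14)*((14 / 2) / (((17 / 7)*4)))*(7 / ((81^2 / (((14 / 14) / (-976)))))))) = 70541352576 / 343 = 205659920.05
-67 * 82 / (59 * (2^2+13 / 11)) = -60434 / 3363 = -17.97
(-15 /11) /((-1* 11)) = 15 /121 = 0.12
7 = 7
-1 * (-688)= 688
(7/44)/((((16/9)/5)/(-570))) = -255.04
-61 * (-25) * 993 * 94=142346550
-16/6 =-8/3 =-2.67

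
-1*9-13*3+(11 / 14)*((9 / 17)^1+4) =-1511 / 34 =-44.44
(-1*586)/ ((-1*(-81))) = -586/ 81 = -7.23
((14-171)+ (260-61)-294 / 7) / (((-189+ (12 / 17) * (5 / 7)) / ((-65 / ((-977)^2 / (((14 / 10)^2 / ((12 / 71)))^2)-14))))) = 0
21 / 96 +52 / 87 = 2273 / 2784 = 0.82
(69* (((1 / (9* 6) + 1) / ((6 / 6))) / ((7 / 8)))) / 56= 1265 / 882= 1.43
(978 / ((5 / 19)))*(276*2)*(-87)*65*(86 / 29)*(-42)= 1444920265152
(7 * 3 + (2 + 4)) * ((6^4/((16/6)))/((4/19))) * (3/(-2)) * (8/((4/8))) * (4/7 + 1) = -16454988/7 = -2350712.57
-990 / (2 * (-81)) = 55 / 9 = 6.11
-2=-2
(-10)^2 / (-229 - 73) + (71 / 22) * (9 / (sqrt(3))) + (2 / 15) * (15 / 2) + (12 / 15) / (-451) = 227151 / 340505 + 213 * sqrt(3) / 22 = 17.44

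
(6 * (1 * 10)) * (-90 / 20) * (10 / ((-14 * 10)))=135 / 7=19.29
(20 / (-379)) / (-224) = 5 / 21224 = 0.00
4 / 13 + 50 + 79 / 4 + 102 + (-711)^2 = 26296039 / 52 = 505693.06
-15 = -15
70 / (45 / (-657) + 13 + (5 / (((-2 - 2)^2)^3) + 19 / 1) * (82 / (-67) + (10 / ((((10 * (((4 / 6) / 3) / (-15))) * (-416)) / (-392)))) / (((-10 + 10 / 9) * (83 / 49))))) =5533743448064 / 5529427539127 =1.00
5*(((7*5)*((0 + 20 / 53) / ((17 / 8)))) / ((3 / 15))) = 140000 / 901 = 155.38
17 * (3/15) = 17/5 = 3.40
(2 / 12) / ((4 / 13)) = 13 / 24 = 0.54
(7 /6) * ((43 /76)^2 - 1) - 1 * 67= -783147 /11552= -67.79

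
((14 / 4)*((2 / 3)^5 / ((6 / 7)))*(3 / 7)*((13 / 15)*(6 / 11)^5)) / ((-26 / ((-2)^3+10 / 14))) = 2176 / 805255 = 0.00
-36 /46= -0.78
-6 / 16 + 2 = 13 / 8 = 1.62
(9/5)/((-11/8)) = -72/55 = -1.31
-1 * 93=-93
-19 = -19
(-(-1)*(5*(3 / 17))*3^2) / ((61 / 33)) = 4455 / 1037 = 4.30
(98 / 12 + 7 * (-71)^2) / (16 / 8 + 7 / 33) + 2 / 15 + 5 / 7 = 244608499 / 15330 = 15956.20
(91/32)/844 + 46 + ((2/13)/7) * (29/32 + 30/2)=113922961/2457728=46.35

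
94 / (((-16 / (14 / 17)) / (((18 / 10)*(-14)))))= 20727 / 170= 121.92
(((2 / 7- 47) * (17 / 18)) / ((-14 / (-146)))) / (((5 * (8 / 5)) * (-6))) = 135269 / 14112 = 9.59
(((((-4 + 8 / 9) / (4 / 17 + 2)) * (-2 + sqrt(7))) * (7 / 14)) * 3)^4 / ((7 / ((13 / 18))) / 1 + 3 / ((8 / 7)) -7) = 694191139096 / 833924079 -262183777856 * sqrt(7) / 833924079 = 0.62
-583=-583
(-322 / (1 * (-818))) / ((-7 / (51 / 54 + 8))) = -3703 / 7362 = -0.50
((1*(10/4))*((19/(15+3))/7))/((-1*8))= -95/2016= -0.05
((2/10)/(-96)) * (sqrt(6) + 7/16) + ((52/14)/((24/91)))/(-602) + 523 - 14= 392196311/770560 - sqrt(6)/480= 508.97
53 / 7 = 7.57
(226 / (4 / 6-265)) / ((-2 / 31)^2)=-325779 / 1586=-205.41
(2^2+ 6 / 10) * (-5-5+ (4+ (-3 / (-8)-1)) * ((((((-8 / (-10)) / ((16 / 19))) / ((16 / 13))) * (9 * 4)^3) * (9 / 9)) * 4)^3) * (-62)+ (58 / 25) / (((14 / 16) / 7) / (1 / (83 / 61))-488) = -14761720465157625504579068 / 5130625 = -2877177822420782166.81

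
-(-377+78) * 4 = 1196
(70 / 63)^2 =100 / 81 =1.23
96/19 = 5.05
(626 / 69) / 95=626 / 6555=0.10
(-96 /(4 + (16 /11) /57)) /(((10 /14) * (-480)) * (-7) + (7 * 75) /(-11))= -18392 /1814125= -0.01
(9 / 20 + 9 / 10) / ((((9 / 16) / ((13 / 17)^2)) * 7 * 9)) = 0.02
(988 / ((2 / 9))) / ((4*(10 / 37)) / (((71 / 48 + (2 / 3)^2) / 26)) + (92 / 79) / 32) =28798378128 / 94884047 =303.51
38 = 38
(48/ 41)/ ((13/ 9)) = 432/ 533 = 0.81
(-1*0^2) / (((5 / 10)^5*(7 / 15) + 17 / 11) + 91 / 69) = 0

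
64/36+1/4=73/36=2.03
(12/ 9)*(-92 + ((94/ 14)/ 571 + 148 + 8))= 341140/ 3997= 85.35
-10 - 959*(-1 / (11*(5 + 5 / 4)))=1086 / 275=3.95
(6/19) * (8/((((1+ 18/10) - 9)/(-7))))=1680/589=2.85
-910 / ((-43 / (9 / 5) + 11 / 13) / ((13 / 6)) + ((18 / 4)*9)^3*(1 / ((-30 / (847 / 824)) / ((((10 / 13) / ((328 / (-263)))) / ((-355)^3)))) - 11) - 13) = 0.00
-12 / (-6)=2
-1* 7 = -7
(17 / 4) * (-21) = -357 / 4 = -89.25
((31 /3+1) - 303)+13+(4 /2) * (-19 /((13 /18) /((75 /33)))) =-170848 /429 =-398.25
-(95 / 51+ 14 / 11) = -1759 / 561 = -3.14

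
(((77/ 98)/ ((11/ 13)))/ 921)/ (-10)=-13/ 128940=-0.00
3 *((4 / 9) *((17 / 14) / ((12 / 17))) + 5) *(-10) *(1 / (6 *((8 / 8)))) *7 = -10895 / 54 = -201.76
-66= -66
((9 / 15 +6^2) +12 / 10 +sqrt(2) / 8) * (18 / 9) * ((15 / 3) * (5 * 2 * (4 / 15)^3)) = 32 * sqrt(2) / 135 +1792 / 25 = 72.02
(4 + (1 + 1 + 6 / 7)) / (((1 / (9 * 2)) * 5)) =864 / 35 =24.69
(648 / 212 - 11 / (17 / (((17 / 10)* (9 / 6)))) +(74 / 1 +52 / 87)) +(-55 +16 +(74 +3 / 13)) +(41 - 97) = 66219121 / 1198860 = 55.24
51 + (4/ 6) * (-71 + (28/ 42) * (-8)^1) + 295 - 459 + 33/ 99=-163.56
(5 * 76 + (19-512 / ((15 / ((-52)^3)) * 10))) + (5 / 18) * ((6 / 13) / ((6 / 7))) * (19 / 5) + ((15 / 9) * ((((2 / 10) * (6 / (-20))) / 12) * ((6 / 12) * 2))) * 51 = 11239982131 / 23400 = 480341.12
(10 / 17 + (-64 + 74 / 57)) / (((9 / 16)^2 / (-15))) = 77040640 / 26163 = 2944.64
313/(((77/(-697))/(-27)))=5890347/77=76498.01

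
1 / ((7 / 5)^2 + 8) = 25 / 249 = 0.10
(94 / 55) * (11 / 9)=94 / 45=2.09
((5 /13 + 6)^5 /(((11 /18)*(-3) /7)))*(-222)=36727614955332 /4084223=8992558.67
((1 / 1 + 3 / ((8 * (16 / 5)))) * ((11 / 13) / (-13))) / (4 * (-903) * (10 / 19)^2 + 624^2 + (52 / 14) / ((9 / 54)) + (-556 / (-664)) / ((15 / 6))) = -126893305 / 677772150803072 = -0.00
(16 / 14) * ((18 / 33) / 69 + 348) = 100624 / 253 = 397.72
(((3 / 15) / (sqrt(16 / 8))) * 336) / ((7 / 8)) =192 * sqrt(2) / 5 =54.31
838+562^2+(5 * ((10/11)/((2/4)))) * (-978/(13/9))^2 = 8336232238/1859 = 4484256.18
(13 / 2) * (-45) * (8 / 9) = -260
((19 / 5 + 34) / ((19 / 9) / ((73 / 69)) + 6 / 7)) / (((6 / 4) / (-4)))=-772632 / 21865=-35.34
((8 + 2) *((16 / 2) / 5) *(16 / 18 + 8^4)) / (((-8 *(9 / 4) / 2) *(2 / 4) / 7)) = -8259328 / 81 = -101967.01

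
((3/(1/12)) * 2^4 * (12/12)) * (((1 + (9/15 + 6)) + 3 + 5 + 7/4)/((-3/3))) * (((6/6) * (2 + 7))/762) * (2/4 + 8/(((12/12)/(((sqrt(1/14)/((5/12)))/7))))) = -3597696 * sqrt(14)/155575 -37476/635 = -145.54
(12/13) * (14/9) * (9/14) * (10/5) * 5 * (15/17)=1800/221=8.14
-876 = -876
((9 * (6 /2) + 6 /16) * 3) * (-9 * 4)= -5913 /2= -2956.50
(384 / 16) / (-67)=-24 / 67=-0.36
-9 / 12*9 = -27 / 4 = -6.75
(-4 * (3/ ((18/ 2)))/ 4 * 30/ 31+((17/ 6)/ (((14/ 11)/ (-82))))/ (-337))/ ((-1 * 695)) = -96137/ 304947930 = -0.00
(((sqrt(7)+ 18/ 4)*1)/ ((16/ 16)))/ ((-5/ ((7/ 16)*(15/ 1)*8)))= -189/ 4 - 21*sqrt(7)/ 2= -75.03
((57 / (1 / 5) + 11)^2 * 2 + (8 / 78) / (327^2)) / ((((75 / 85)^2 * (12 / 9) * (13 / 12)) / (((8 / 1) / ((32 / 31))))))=1636715048175391 / 1355325075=1207618.07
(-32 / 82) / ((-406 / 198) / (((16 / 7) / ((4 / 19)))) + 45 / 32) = -963072 / 3004357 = -0.32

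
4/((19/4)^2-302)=-64/4471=-0.01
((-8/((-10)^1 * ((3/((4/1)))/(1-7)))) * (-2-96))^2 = 9834496/25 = 393379.84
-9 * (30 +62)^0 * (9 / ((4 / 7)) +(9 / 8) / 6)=-2295 / 16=-143.44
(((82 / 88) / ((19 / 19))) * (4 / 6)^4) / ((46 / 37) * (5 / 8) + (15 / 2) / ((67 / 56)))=1626224 / 62249715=0.03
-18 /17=-1.06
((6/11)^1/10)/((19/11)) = 3/95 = 0.03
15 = 15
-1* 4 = -4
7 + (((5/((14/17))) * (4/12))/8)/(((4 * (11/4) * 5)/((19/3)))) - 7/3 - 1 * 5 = -3373/11088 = -0.30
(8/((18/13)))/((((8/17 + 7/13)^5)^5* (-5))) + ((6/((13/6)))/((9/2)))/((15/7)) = -18957647122117040525650174282590701864276042318382050075288252/29838531274241236223640256968566678123832693793002054403541655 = -0.64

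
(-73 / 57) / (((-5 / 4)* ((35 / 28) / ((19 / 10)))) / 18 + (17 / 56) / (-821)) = 20137488 / 724189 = 27.81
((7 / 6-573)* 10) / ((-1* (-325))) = -3431 / 195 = -17.59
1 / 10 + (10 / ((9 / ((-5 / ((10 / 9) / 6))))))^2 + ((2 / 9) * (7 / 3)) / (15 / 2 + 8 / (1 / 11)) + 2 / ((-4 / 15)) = 23015831 / 25785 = 892.61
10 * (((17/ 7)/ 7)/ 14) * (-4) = -340/ 343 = -0.99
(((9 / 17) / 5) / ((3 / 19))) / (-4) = -57 / 340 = -0.17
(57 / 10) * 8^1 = 228 / 5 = 45.60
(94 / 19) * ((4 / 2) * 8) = 1504 / 19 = 79.16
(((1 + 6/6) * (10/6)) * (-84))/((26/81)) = -11340/13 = -872.31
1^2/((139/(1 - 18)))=-17/139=-0.12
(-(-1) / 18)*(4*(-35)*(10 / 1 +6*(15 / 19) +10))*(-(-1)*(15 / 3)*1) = -164500 / 171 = -961.99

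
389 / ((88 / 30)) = 5835 / 44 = 132.61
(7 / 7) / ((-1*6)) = -1 / 6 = -0.17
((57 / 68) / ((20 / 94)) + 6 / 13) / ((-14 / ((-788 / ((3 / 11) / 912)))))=6407671644 / 7735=828399.70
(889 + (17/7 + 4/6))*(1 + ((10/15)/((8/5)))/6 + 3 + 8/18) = 3044275/756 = 4026.82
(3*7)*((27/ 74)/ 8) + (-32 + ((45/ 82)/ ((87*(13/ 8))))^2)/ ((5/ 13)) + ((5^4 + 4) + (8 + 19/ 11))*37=14092714948980149/ 598399824880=23550.67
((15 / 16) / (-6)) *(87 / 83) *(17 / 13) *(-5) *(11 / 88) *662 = 12238725 / 138112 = 88.61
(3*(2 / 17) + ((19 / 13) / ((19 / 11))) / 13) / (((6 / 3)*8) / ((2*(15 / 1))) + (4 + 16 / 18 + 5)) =54045 / 1347437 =0.04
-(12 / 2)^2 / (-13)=36 / 13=2.77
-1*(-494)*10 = 4940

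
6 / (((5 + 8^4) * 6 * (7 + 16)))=1 / 94323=0.00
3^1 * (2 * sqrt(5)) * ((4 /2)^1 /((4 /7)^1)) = 46.96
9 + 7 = 16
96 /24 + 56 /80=47 /10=4.70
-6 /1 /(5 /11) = -66 /5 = -13.20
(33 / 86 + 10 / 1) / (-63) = -893 / 5418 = -0.16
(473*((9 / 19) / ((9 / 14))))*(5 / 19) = 33110 / 361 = 91.72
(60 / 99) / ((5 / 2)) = 8 / 33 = 0.24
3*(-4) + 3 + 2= -7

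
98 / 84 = 7 / 6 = 1.17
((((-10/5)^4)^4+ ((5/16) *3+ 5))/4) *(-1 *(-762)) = 399543651/32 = 12485739.09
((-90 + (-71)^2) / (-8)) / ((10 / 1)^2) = -4951 / 800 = -6.19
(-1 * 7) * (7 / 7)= -7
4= 4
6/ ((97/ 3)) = 18/ 97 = 0.19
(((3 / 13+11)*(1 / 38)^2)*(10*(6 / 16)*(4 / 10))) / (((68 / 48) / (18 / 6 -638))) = -417195 / 79781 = -5.23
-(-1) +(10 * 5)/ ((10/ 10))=51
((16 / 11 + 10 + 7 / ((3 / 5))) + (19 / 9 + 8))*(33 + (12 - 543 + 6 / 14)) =-181890 / 11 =-16535.45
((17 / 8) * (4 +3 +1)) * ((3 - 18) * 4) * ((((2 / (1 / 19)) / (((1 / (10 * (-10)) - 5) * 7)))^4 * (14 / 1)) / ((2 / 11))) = -779840864000000000 / 7203171728781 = -108263.54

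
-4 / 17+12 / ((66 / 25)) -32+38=1928 / 187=10.31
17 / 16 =1.06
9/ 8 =1.12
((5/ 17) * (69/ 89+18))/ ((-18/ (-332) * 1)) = 462310/ 4539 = 101.85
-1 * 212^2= -44944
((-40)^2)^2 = 2560000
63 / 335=0.19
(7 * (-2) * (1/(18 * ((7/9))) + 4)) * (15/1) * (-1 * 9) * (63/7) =69255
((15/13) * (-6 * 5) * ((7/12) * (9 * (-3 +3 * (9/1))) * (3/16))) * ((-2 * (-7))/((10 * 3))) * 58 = -575505/26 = -22134.81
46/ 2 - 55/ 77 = 156/ 7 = 22.29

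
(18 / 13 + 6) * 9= 66.46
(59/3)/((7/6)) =118/7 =16.86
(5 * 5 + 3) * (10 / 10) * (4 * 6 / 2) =336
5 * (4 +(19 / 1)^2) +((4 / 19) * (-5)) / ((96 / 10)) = 416075 / 228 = 1824.89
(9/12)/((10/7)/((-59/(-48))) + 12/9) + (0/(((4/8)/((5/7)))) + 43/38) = 336535/234992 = 1.43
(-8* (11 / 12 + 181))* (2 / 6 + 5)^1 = -69856 / 9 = -7761.78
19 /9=2.11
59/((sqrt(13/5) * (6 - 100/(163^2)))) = 1567571 * sqrt(65)/2071082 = 6.10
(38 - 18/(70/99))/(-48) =-439/1680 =-0.26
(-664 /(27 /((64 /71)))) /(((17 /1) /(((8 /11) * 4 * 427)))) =-580665344 /358479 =-1619.80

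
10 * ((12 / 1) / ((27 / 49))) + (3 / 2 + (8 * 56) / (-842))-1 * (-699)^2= -488382.25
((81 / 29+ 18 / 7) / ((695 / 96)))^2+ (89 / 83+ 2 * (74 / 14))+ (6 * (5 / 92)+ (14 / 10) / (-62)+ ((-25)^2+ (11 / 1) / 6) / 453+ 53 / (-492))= 3615760918851748934039 / 262538265700962738900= 13.77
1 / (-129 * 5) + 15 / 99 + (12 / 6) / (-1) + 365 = 2576549 / 7095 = 363.15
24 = 24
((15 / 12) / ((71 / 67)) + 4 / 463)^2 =24411250081 / 17290146064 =1.41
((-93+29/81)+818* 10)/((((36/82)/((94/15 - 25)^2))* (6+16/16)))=923528.08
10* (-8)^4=40960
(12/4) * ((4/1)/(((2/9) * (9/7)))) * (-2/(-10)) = 42/5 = 8.40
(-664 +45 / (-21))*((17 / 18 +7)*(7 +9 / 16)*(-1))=80683889 / 2016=40021.77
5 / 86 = 0.06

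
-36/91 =-0.40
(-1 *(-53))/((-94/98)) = -2597/47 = -55.26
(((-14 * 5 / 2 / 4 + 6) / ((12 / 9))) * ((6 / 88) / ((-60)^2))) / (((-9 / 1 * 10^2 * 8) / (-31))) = -31 / 184320000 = -0.00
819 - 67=752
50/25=2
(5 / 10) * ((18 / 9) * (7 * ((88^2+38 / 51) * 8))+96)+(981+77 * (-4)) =22155763 / 51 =434426.73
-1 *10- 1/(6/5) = -65/6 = -10.83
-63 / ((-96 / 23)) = 483 / 32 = 15.09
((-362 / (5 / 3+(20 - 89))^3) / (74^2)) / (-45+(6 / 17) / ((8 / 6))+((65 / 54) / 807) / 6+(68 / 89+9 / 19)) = -9183186863163 / 1844595301314868400636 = -0.00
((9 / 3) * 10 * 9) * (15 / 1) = 4050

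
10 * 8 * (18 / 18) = 80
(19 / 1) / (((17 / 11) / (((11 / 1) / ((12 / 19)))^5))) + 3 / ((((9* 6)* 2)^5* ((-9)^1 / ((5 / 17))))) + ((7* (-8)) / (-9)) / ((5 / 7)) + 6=36910663453515016567 / 1873393297920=19702570.46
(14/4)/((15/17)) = 119/30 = 3.97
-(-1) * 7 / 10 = 0.70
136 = 136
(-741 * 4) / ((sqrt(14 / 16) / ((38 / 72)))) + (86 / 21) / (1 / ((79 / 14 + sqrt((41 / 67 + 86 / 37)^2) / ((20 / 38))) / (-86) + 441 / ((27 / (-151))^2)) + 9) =179236868815841 / 393907454593569 - 9386 * sqrt(14) / 21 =-1671.89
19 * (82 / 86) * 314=244606 / 43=5688.51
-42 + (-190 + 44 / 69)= -15964 / 69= -231.36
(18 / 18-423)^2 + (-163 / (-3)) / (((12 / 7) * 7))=6411187 / 36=178088.53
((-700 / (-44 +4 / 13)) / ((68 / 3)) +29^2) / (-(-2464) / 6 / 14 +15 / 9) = 8127521 / 299336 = 27.15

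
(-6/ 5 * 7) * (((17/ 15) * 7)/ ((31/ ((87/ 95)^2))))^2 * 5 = -1.93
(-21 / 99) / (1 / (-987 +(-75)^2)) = -10822 / 11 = -983.82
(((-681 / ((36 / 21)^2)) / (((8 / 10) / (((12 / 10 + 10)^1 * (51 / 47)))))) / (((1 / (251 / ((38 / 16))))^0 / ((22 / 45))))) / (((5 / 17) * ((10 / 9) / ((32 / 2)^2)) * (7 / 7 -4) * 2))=3960321904 / 17625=224699.12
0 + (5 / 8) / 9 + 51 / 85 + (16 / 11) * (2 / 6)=4571 / 3960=1.15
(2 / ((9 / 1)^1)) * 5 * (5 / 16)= 25 / 72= 0.35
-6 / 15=-2 / 5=-0.40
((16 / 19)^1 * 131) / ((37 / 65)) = 136240 / 703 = 193.80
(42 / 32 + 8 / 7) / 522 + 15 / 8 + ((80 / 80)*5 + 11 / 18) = 7.49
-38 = -38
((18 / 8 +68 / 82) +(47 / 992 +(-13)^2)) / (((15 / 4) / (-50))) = -35003675 / 15252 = -2295.02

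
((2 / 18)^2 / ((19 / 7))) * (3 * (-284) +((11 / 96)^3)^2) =-4668367445346017 / 1204664238342144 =-3.88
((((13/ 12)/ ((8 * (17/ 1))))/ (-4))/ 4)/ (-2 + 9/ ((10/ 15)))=-13/ 300288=-0.00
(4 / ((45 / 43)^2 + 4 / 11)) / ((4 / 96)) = 1952544 / 29671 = 65.81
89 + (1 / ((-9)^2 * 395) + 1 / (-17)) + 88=96240977 / 543915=176.94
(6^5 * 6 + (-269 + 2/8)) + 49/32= 1484441/32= 46388.78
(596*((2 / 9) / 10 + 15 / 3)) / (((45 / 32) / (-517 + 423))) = -405165568 / 2025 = -200081.76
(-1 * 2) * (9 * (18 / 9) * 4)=-144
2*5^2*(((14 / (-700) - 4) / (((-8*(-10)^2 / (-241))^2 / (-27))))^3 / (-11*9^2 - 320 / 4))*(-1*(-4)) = -31317113060298110842197003 / 159088640000000000000000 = -196.85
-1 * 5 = -5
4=4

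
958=958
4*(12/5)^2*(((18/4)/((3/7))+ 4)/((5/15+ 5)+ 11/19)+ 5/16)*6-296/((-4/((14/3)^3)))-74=1780862938/227475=7828.83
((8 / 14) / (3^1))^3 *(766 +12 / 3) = 7040 / 1323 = 5.32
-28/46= -14/23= -0.61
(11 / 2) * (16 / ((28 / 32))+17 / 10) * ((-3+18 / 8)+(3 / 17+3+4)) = 6724993 / 9520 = 706.41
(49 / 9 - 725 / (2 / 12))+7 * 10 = -38471 / 9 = -4274.56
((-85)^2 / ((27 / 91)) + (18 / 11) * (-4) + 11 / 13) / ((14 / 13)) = 46998460 / 2079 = 22606.28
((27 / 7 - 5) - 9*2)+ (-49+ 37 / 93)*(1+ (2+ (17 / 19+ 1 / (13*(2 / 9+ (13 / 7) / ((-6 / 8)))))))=-2360684834 / 11416587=-206.78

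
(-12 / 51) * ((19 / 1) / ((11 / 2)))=-152 / 187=-0.81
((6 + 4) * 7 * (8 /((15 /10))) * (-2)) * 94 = -210560 /3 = -70186.67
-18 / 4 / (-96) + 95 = 6083 / 64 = 95.05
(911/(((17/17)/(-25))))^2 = 518700625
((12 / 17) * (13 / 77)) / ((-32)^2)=39 / 335104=0.00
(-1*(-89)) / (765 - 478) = 89 / 287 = 0.31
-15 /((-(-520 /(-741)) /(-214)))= -4574.25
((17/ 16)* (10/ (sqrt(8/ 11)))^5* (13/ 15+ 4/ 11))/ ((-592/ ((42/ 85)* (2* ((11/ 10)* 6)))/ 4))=-12895575* sqrt(22)/ 4736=-12771.45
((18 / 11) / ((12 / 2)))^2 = 9 / 121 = 0.07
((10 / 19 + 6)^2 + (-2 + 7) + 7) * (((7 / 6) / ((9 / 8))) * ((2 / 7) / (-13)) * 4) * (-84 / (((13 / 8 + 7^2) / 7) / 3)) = 76066816 / 438615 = 173.43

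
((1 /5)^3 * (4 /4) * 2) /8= 1 /500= 0.00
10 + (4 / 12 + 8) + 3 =64 / 3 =21.33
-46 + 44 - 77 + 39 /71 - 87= -11747 /71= -165.45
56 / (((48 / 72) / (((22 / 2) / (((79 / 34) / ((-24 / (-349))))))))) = 753984 / 27571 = 27.35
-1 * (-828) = 828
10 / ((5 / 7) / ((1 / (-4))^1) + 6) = 35 / 11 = 3.18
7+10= 17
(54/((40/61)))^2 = 2712609/400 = 6781.52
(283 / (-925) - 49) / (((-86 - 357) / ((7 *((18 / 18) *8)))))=6.23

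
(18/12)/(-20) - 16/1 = -643/40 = -16.08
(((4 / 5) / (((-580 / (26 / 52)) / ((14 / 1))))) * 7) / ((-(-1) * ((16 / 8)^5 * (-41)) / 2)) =49 / 475600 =0.00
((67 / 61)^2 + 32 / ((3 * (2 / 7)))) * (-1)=-430219 / 11163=-38.54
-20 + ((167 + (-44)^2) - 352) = 1731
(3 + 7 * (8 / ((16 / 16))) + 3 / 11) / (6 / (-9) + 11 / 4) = 7824 / 275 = 28.45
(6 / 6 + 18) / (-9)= -19 / 9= -2.11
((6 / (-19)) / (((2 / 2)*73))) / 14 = -3 / 9709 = -0.00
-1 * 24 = -24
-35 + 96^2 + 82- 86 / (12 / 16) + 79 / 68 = 1866497 / 204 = 9149.50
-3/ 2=-1.50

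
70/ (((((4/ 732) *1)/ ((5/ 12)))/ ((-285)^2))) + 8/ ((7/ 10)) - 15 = 6069538075/ 14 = 433538433.93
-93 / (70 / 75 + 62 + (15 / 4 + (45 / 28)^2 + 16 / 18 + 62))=-3281040 / 4662433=-0.70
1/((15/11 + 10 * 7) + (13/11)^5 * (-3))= 0.02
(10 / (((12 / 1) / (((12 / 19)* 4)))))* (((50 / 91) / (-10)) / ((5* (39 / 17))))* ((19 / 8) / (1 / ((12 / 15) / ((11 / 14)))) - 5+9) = -48008 / 741741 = -0.06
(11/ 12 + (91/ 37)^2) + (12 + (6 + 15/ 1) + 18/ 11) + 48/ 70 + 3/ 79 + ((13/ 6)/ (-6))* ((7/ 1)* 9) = 4890563869/ 249828810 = 19.58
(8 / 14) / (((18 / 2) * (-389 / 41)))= -164 / 24507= -0.01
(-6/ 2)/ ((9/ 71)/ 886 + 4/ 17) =-12.74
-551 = -551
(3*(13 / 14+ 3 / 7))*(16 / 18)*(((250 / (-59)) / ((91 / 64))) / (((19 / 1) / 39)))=-64000 / 2891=-22.14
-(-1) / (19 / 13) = 13 / 19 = 0.68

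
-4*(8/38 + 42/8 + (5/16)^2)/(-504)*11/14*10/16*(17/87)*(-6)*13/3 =-328610425/2985873408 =-0.11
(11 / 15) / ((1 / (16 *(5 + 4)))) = 528 / 5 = 105.60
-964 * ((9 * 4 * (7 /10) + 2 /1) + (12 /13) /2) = -1733272 /65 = -26665.72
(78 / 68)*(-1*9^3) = -28431 / 34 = -836.21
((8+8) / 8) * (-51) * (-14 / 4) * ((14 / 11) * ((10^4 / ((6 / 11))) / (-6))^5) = -2382022070312500000000000 / 19683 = -121019258767083269826.75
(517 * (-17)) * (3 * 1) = -26367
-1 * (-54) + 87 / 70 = 3867 / 70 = 55.24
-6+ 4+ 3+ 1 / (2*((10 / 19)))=39 / 20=1.95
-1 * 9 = -9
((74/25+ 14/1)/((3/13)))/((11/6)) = 11024/275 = 40.09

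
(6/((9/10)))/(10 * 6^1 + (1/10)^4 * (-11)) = 200000/1799967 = 0.11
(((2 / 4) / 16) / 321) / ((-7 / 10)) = -5 / 35952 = -0.00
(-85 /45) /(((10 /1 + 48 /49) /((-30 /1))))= 4165 /807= 5.16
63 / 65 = 0.97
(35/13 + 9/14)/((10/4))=1.33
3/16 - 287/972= -419/3888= -0.11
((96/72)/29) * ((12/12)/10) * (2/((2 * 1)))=2/435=0.00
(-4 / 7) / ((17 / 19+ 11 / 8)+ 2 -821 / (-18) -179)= 5472 / 1236445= 0.00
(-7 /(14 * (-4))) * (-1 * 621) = -621 /8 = -77.62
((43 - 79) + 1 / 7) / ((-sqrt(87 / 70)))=251*sqrt(6090) / 609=32.16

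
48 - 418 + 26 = -344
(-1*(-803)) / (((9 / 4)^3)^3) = 210501632 / 387420489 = 0.54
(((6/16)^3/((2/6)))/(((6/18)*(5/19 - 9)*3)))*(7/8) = -10773/679936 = -0.02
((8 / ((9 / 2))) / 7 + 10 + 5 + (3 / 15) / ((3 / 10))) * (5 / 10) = 1003 / 126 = 7.96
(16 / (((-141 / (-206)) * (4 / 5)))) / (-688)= -515 / 12126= -0.04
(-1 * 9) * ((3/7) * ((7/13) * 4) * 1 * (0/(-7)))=0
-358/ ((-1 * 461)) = 358/ 461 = 0.78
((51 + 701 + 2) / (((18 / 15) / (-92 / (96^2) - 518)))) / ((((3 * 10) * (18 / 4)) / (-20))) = 2249738075 / 46656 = 48219.69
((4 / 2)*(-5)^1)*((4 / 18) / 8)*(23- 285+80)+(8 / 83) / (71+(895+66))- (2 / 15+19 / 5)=46.62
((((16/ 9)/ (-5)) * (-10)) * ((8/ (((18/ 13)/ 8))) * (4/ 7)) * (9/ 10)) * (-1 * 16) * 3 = -425984/ 105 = -4056.99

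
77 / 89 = 0.87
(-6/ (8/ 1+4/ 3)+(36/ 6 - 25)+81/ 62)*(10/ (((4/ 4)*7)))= -39790/ 1519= -26.19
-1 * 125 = -125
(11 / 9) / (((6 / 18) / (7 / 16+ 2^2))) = 781 / 48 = 16.27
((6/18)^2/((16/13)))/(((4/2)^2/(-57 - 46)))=-2.32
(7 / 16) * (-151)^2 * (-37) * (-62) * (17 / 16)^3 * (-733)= -659274216482441 / 32768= -20119452407.30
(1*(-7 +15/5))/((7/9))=-36/7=-5.14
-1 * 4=-4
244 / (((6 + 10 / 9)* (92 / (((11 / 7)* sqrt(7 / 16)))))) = 0.39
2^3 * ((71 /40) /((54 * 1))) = 71 /270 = 0.26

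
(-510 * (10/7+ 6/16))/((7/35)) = -128775/28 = -4599.11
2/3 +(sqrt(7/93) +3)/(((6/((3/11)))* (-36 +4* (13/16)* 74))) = sqrt(651)/418407 +9007/13497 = 0.67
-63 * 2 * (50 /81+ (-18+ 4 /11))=212296 /99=2144.40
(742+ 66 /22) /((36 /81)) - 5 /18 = 60335 /36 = 1675.97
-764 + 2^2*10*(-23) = -1684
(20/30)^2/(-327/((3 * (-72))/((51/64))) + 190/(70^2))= 501760/1405731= 0.36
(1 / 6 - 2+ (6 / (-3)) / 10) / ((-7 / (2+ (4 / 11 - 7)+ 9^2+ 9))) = 19093 / 770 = 24.80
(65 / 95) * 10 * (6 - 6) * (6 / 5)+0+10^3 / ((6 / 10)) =5000 / 3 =1666.67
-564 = -564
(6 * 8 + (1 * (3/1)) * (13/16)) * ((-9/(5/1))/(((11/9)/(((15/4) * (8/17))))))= -196101/1496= -131.08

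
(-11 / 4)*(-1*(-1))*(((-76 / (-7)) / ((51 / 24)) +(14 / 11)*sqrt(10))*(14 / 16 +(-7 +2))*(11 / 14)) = 363*sqrt(10) / 32 +75867 / 1666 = 81.41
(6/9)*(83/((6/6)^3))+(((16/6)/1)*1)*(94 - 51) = 170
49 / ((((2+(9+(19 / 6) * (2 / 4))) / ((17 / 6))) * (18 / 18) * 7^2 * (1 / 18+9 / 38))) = 2907 / 3775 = 0.77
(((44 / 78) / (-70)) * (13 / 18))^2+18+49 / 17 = 1268097557 / 60725700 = 20.88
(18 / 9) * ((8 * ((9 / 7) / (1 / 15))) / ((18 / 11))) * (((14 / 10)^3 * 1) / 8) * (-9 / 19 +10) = 292677 / 475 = 616.16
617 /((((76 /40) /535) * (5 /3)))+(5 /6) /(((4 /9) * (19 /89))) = 15845895 /152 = 104249.31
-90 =-90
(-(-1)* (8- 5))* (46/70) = 1.97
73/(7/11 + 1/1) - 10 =623/18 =34.61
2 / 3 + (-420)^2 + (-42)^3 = 306938 / 3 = 102312.67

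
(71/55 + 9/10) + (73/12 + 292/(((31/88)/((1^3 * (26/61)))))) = 451270111/1248060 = 361.58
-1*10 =-10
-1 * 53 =-53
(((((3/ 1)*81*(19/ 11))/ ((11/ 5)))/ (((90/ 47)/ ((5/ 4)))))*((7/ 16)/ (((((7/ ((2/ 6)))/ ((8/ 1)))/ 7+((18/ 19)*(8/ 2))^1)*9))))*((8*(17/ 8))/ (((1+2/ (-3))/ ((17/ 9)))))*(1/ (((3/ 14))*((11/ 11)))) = 1201348435/ 1838232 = 653.53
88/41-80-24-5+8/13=-56625/533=-106.24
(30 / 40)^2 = 9 / 16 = 0.56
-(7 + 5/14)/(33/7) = -103/66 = -1.56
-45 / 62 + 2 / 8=-59 / 124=-0.48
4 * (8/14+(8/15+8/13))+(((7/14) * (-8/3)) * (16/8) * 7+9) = -3803/1365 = -2.79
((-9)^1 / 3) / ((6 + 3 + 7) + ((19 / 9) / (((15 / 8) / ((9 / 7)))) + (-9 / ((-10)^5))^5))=-630000000000000000000000000 / 3664000000000000000001240029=-0.17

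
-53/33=-1.61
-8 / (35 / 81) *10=-1296 / 7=-185.14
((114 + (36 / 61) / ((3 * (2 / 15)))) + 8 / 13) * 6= 552360 / 793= 696.54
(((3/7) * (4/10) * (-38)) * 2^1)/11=-456/385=-1.18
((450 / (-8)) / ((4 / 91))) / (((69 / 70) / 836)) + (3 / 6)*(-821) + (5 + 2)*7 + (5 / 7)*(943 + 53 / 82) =-14324313063 / 13202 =-1085010.84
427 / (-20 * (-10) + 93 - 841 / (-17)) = 7259 / 5822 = 1.25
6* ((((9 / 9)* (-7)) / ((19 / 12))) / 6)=-84 / 19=-4.42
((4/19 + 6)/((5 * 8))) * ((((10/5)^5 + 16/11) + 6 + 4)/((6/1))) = 14101/12540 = 1.12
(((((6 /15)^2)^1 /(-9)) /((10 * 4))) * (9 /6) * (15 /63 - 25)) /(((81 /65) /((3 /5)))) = 338 /42525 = 0.01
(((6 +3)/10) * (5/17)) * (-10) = -45/17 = -2.65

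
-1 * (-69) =69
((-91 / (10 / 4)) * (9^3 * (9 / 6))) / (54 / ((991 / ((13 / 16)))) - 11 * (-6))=-525935592 / 872665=-602.68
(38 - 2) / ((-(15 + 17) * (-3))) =3 / 8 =0.38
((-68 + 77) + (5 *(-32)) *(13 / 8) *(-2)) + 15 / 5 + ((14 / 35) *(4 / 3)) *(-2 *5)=1580 / 3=526.67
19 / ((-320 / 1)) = -19 / 320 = -0.06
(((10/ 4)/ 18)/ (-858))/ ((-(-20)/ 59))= -59/ 123552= -0.00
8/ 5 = 1.60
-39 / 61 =-0.64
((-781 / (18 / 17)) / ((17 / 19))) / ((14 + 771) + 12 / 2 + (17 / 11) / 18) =-163229 / 156635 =-1.04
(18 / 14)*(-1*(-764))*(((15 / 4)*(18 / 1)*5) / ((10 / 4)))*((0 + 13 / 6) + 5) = 6652530 / 7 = 950361.43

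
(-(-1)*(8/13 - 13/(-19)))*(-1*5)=-1605/247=-6.50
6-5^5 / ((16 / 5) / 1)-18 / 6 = -15577 / 16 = -973.56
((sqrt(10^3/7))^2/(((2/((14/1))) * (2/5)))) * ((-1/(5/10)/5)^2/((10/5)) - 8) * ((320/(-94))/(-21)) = -1056000/329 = -3209.73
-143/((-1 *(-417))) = -143/417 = -0.34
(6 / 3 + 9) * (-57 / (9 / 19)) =-1323.67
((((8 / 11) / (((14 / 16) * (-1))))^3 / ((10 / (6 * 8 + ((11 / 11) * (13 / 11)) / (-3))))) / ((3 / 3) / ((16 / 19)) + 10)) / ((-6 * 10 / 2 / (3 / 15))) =1647312896 / 1011277661625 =0.00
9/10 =0.90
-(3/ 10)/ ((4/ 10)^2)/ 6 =-5/ 16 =-0.31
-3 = -3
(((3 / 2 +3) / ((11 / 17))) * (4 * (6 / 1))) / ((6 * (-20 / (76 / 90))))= -323 / 275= -1.17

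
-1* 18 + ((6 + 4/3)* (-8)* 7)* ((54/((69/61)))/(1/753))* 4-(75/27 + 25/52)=-635612998619/10764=-59049888.39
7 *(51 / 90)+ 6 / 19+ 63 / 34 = 29726 / 4845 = 6.14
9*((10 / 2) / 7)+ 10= 115 / 7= 16.43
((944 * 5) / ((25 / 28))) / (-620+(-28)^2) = 6608 / 205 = 32.23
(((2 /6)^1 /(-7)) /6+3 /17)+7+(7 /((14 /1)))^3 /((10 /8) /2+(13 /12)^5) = 68536457 /9482634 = 7.23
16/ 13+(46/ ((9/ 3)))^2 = 27652/ 117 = 236.34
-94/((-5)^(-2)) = -2350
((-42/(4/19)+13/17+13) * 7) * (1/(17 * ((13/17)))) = -44205/442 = -100.01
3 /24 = 1 /8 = 0.12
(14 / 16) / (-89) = -7 / 712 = -0.01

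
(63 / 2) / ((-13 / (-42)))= 1323 / 13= 101.77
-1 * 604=-604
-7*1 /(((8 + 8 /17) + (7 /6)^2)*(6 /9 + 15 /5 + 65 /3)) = -3213 /114323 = -0.03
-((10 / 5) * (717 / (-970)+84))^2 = -6522662169 / 235225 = -27729.46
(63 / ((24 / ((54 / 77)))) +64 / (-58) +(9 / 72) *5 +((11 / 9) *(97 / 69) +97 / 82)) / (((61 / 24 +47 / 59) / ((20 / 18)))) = 163449265270 / 115178918679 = 1.42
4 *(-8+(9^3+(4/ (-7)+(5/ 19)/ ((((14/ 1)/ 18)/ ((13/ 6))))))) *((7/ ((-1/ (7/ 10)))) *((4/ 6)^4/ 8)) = -895202/ 2565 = -349.01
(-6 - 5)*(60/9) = -220/3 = -73.33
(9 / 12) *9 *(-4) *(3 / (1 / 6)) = -486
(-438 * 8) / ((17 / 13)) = -45552 / 17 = -2679.53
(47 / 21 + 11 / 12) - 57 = -4523 / 84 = -53.85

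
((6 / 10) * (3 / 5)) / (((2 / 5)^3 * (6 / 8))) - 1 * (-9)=33 / 2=16.50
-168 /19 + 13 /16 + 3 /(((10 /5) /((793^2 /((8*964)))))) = 33491269 /293056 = 114.28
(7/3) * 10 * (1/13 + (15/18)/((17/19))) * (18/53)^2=1684620/620789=2.71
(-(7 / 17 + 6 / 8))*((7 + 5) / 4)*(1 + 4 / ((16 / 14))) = -2133 / 136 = -15.68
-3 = -3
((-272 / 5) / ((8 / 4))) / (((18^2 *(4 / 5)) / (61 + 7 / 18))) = -18785 / 2916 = -6.44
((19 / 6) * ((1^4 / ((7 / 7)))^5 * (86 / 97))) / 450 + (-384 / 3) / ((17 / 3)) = -50270911 / 2226150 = -22.58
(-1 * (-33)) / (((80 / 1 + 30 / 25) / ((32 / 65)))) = 528 / 2639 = 0.20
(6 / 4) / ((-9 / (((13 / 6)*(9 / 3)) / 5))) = -13 / 60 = -0.22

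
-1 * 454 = -454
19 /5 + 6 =49 /5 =9.80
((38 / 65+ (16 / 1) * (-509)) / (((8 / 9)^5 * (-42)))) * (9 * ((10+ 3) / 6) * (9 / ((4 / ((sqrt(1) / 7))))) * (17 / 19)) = 2391079010517 / 1220280320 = 1959.45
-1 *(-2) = 2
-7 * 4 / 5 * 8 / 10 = -4.48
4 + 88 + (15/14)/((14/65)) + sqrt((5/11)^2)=210057/2156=97.43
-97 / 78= -1.24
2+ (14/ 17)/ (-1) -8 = -6.82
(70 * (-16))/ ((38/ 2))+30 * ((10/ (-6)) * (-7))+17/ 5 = 27973/ 95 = 294.45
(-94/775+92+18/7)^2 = 262545561664/29430625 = 8920.83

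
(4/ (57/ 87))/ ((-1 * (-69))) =116/ 1311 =0.09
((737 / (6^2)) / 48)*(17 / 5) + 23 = 211249 / 8640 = 24.45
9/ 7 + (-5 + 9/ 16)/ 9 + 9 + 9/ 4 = 12139/ 1008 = 12.04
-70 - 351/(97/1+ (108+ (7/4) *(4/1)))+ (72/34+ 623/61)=-59.32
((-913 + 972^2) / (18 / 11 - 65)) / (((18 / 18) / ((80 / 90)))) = -83060648 / 6273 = -13240.98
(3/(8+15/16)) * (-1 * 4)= -192/143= -1.34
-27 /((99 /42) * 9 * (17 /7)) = -98 /187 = -0.52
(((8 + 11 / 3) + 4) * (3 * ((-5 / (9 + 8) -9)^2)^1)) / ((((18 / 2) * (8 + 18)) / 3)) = 586654 / 11271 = 52.05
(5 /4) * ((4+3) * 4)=35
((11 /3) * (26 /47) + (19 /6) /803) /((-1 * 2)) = -153403 /150964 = -1.02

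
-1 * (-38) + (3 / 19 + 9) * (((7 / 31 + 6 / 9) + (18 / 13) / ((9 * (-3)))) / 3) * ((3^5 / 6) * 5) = 4272521 / 7657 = 557.99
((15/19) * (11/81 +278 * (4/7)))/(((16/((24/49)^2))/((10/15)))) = 1.25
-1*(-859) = 859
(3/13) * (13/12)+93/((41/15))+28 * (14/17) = 159845/2788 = 57.33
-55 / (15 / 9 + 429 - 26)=-165 / 1214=-0.14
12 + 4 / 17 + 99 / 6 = 977 / 34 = 28.74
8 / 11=0.73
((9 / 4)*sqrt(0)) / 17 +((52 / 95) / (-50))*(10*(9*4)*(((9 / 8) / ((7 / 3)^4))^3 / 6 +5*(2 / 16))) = -2.46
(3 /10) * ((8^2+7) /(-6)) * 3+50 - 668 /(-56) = 7179 /140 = 51.28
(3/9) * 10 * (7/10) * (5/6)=35/18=1.94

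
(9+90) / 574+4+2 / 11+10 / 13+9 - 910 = -73535333 / 82082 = -895.88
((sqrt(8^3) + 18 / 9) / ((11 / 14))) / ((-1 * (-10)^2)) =-56 * sqrt(2) / 275 - 7 / 275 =-0.31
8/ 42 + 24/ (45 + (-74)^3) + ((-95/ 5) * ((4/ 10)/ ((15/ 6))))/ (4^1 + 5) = -94039328/ 638156925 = -0.15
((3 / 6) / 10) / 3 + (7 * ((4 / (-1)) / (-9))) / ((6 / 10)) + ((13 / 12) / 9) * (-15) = 917 / 270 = 3.40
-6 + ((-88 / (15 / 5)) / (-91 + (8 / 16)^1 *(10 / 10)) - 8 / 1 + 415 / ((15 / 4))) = 52666 / 543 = 96.99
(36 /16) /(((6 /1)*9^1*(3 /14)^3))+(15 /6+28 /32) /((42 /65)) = 9.46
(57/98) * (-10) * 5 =-29.08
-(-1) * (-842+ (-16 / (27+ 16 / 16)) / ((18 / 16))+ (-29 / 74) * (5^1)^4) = -5069647 / 4662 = -1087.44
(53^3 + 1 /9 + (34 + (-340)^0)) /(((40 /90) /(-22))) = -14742299 /2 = -7371149.50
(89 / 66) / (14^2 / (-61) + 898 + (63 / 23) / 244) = 249734 / 165713031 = 0.00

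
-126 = -126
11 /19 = 0.58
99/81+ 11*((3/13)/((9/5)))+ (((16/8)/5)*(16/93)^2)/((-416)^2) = 12826147/4872270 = 2.63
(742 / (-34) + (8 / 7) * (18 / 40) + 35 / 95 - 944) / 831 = -10908656 / 9394455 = -1.16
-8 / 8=-1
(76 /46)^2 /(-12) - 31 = -49558 /1587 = -31.23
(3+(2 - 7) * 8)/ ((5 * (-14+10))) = 37/ 20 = 1.85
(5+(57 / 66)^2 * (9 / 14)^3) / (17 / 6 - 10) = -20710947 / 28554064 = -0.73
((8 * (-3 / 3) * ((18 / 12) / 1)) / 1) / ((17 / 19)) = -228 / 17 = -13.41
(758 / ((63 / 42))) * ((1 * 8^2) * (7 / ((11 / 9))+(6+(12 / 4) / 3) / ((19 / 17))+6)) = 364810240 / 627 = 581834.51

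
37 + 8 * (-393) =-3107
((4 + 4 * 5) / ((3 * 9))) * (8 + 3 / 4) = 70 / 9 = 7.78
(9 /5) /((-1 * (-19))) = 9 /95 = 0.09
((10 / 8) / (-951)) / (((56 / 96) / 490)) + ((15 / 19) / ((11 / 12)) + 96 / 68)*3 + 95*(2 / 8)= 132745499 / 4505204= 29.46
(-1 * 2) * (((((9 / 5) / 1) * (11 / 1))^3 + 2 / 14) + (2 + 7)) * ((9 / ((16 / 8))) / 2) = -61200837 / 1750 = -34971.91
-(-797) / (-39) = -20.44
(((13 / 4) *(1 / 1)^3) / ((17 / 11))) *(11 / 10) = 1573 / 680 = 2.31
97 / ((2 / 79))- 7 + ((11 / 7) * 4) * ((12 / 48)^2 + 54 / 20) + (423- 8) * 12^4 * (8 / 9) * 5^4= 4780803841.86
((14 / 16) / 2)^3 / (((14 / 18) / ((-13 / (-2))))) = 5733 / 8192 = 0.70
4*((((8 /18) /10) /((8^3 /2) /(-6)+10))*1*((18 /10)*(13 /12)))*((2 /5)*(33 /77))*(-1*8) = 624 /42875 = 0.01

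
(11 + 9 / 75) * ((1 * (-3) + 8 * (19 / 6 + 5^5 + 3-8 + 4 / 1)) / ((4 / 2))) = 10430977 / 75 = 139079.69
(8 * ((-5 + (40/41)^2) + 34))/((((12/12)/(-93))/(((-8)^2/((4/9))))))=-5394190464/1681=-3208917.59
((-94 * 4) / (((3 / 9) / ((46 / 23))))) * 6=-13536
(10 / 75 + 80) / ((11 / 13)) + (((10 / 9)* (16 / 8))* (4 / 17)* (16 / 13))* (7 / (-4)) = 10236838 / 109395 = 93.58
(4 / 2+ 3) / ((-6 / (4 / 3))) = -10 / 9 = -1.11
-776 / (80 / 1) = -97 / 10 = -9.70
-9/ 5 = -1.80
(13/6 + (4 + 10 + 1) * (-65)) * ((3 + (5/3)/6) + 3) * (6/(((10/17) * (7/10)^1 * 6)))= -11212877/756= -14831.85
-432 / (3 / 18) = -2592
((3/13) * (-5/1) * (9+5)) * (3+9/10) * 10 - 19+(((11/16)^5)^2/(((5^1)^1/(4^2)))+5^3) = -180019091623719/343597383680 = -523.92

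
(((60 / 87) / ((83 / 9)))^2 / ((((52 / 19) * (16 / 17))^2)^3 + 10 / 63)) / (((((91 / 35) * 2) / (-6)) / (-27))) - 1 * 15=-15.00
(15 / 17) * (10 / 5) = 30 / 17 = 1.76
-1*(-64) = 64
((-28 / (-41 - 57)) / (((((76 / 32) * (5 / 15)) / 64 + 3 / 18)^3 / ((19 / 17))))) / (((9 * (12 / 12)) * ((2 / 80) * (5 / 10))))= 244813135872 / 494965625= 494.61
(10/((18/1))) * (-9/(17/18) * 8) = -720/17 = -42.35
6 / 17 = 0.35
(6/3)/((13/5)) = 10/13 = 0.77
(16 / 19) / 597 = 16 / 11343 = 0.00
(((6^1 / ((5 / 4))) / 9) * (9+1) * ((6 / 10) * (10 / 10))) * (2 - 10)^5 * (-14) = 7340032 / 5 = 1468006.40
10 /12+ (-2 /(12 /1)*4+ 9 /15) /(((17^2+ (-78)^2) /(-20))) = 31873 /38238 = 0.83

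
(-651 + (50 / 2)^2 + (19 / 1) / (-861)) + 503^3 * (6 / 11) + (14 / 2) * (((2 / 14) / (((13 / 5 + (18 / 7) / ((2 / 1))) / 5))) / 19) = 1698833059983193 / 24473064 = 69416443.32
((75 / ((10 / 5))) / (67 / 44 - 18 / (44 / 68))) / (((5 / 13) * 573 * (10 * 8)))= -11 / 135992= -0.00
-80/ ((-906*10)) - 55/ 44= -1.24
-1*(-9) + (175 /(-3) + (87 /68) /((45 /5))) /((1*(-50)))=34557 /3400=10.16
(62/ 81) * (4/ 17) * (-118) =-29264/ 1377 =-21.25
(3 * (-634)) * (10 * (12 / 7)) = -228240 / 7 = -32605.71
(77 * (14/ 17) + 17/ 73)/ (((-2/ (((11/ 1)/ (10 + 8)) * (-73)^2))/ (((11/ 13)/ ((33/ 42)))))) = -443963443/ 3978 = -111604.69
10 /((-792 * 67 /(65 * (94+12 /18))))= -23075 /19899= -1.16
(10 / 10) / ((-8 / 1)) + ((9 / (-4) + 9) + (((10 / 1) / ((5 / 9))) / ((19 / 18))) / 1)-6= 2687 / 152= 17.68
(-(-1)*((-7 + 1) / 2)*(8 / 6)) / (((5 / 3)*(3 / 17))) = -13.60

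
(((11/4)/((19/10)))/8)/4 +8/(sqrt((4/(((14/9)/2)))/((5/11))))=55/1216 +4 * sqrt(385)/33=2.42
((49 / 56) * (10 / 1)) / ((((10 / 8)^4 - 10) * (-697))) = 448 / 269739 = 0.00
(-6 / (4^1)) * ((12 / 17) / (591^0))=-18 / 17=-1.06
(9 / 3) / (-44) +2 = 85 / 44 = 1.93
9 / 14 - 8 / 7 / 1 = -1 / 2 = -0.50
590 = 590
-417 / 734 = -0.57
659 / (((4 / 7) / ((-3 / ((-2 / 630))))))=4359285 / 4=1089821.25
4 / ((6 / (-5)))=-10 / 3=-3.33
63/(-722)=-63/722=-0.09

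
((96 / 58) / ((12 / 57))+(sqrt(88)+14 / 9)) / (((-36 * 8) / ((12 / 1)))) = -1229 / 3132- sqrt(22) / 12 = -0.78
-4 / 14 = -2 / 7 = -0.29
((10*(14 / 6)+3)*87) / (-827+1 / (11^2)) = -277211 / 100066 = -2.77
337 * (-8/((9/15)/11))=-148280/3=-49426.67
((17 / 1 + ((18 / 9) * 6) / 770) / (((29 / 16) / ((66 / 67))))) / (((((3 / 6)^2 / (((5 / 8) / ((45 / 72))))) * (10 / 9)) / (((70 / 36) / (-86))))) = -314448 / 417745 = -0.75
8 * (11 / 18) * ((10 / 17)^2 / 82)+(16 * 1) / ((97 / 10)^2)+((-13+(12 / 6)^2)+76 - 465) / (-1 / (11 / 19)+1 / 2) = 976756258396 / 3010155507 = 324.49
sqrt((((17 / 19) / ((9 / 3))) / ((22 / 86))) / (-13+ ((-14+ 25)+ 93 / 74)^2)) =74 * sqrt(38269153373) / 157055349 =0.09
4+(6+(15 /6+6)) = 37 /2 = 18.50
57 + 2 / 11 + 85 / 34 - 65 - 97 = -2251 / 22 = -102.32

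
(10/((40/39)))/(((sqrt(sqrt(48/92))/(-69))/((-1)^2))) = -791.57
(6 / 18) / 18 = 1 / 54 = 0.02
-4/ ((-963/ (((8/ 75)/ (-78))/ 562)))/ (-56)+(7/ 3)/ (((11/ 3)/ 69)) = 2676108073286/ 60946560675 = 43.91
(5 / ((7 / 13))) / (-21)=-65 / 147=-0.44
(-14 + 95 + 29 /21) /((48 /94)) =40655 /252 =161.33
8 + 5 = 13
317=317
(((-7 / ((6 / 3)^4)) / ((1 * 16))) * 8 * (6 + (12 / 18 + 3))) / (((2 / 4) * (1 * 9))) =-0.47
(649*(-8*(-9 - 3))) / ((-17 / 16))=-996864 / 17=-58639.06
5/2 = 2.50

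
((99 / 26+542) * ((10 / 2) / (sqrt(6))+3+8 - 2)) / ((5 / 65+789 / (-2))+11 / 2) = -127719 / 10112 - 70955 * sqrt(6) / 60672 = -15.50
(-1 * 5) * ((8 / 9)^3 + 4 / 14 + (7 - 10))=51335 / 5103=10.06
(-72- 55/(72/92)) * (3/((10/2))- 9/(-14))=-74269/420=-176.83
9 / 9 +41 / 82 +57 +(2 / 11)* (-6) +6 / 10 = 6381 / 110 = 58.01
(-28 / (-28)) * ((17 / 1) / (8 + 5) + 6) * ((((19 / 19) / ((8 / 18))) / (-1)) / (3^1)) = -285 / 52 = -5.48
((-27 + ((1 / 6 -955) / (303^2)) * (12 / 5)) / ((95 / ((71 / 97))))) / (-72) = 880802783 / 304567176600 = 0.00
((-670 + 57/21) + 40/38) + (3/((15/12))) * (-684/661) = -293944409/439565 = -668.72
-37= -37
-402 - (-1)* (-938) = -1340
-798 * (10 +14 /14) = -8778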